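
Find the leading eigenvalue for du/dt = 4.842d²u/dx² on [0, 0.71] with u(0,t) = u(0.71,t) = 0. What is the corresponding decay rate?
Eigenvalues: λₙ = 4.842n²π²/0.71².
First three modes:
  n=1: λ₁ = 4.842π²/0.71² ≈ 94.8
  n=2: λ₂ = 19.368π²/0.71² ≈ 379.2 (4× faster decay)
  n=3: λ₃ = 43.578π²/0.71² ≈ 853.199 (9× faster decay)
As t → ∞, higher modes decay exponentially faster. The n=1 mode dominates: u ~ c₁ sin(πx/0.71) e^{-λ₁t}.
Decay rate: λ₁ = 4.842π²/0.71² ≈ 94.8.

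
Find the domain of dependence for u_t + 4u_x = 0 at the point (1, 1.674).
A single point: x = -5.696. The characteristic through (1, 1.674) is x - 4t = const, so x = 1 - 4·1.674 = -5.696.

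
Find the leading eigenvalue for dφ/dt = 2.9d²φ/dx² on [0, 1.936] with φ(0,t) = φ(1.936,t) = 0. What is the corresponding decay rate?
Eigenvalues: λₙ = 2.9n²π²/1.936².
First three modes:
  n=1: λ₁ = 2.9π²/1.936² ≈ 7.636
  n=2: λ₂ = 11.6π²/1.936² ≈ 30.545 (4× faster decay)
  n=3: λ₃ = 26.1π²/1.936² ≈ 68.727 (9× faster decay)
As t → ∞, higher modes decay exponentially faster. The n=1 mode dominates: φ ~ c₁ sin(πx/1.936) e^{-λ₁t}.
Decay rate: λ₁ = 2.9π²/1.936² ≈ 7.636.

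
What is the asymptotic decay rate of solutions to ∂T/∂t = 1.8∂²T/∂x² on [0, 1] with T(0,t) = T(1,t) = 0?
Eigenvalues: λₙ = 1.8n²π².
First three modes:
  n=1: λ₁ = 1.8π² ≈ 17.765
  n=2: λ₂ = 7.2π² ≈ 71.061 (4× faster decay)
  n=3: λ₃ = 16.2π² ≈ 159.888 (9× faster decay)
As t → ∞, higher modes decay exponentially faster. The n=1 mode dominates: T ~ c₁ sin(πx) e^{-λ₁t}.
Decay rate: λ₁ = 1.8π² ≈ 17.765.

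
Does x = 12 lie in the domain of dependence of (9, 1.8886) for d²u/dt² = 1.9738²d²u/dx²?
Yes. The domain of dependence is [5.27228132, 12.72771868], and 12 ∈ [5.27228132, 12.72771868].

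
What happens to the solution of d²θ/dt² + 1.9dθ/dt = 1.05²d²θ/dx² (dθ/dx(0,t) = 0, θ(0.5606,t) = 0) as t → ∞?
θ → 0. Damping (γ=1.9) dissipates energy; oscillations decay exponentially.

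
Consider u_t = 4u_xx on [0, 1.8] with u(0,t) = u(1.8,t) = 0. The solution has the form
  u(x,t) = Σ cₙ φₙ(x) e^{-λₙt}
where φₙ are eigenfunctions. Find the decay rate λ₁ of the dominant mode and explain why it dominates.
Eigenvalues: λₙ = 4n²π²/1.8².
First three modes:
  n=1: λ₁ = 4π²/1.8² ≈ 12.185
  n=2: λ₂ = 16π²/1.8² ≈ 48.739 (4× faster decay)
  n=3: λ₃ = 36π²/1.8² ≈ 109.662 (9× faster decay)
As t → ∞, higher modes decay exponentially faster. The n=1 mode dominates: u ~ c₁ sin(πx/1.8) e^{-λ₁t}.
Decay rate: λ₁ = 4π²/1.8² ≈ 12.185.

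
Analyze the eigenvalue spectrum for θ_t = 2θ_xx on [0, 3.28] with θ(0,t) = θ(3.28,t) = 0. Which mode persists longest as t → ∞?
Eigenvalues: λₙ = 2n²π²/3.28².
First three modes:
  n=1: λ₁ = 2π²/3.28² ≈ 1.835
  n=2: λ₂ = 8π²/3.28² ≈ 7.339 (4× faster decay)
  n=3: λ₃ = 18π²/3.28² ≈ 16.513 (9× faster decay)
As t → ∞, higher modes decay exponentially faster. The n=1 mode dominates: θ ~ c₁ sin(πx/3.28) e^{-λ₁t}.
Decay rate: λ₁ = 2π²/3.28² ≈ 1.835.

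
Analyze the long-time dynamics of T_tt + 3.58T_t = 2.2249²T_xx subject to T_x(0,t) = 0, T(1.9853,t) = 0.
Long-time behavior: T → 0. Damping (γ=3.58) dissipates energy; oscillations decay exponentially.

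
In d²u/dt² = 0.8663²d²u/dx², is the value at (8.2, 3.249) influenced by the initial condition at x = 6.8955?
Yes. The domain of dependence is [5.3853913, 11.0146087], and 6.8955 ∈ [5.3853913, 11.0146087].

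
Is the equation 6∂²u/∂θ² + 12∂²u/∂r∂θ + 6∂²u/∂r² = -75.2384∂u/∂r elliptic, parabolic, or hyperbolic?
Rewriting in standard form: 6∂²u/∂r² + 12∂²u/∂r∂θ + 6∂²u/∂θ² + 75.2384∂u/∂r = 0. Computing B² - 4AC with A = 6, B = 12, C = 6: discriminant = 0 (zero). Answer: parabolic.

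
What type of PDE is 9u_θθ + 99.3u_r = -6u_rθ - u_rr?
Rewriting in standard form: u_rr + 6u_rθ + 9u_θθ + 99.3u_r = 0. With A = 1, B = 6, C = 9, the discriminant is 0. This is a parabolic PDE.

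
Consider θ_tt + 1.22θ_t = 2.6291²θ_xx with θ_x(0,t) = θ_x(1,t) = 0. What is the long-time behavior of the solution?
As t → ∞, θ → constant (steady state). Damping (γ=1.22) dissipates the nonconstant modes; with Neumann BCs the spatial average obeys M''+γM'=0 and tends to a finite limit.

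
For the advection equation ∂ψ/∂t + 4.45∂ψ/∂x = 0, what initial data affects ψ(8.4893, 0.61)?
A single point: x = 5.7748. The characteristic through (8.4893, 0.61) is x - 4.45t = const, so x = 8.4893 - 4.45·0.61 = 5.7748.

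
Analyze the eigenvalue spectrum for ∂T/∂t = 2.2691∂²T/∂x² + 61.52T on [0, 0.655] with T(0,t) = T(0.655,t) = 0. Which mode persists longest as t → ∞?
Eigenvalues: λₙ = 2.2691n²π²/0.655² - 61.52.
First three modes:
  n=1: λ₁ = 2.2691π²/0.655² - 61.52 ≈ -9.32
  n=2: λ₂ = 9.0764π²/0.655² - 61.52 ≈ 147.28
  n=3: λ₃ = 20.4219π²/0.655² - 61.52 ≈ 408.28
Since 2.2691π²/0.655² ≈ 52.2 < 61.52, λ₁ < 0.
The n=1 mode grows fastest (−λₙ is largest for n=1) → dominates.
Asymptotic: T ~ c₁ sin(πx/0.655) e^{9.32t} (exponential growth at rate −λ₁ ≈ 9.32).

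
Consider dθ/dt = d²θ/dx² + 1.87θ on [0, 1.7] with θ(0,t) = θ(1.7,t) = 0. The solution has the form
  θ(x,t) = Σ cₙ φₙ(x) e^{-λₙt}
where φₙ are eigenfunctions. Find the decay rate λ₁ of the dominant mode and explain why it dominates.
Eigenvalues: λₙ = n²π²/1.7² - 1.87.
First three modes:
  n=1: λ₁ = π²/1.7² - 1.87 ≈ 1.545
  n=2: λ₂ = 4π²/1.7² - 1.87 ≈ 11.79
  n=3: λ₃ = 9π²/1.7² - 1.87 ≈ 28.866
Since π²/1.7² ≈ 3.415 > 1.87, all λₙ > 0.
The n=1 mode decays slowest → dominates as t → ∞.
Asymptotic: θ ~ c₁ sin(πx/1.7) e^{-λ₁t} with decay rate λ₁ ≈ 1.545.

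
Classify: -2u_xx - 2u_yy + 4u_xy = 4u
Rewriting in standard form: -2u_xx + 4u_xy - 2u_yy - 4u = 0. Parabolic (discriminant = 0).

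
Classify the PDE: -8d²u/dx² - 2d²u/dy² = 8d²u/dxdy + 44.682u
Rewriting in standard form: -8d²u/dx² - 8d²u/dxdy - 2d²u/dy² - 44.682u = 0. A = -8, B = -8, C = -2. Discriminant B² - 4AC = 0. Since 0 = 0, parabolic.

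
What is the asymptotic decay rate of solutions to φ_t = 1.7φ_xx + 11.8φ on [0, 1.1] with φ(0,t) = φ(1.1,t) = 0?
Eigenvalues: λₙ = 1.7n²π²/1.1² - 11.8.
First three modes:
  n=1: λ₁ = 1.7π²/1.1² - 11.8 ≈ 2.066
  n=2: λ₂ = 6.8π²/1.1² - 11.8 ≈ 43.666
  n=3: λ₃ = 15.3π²/1.1² - 11.8 ≈ 112.997
Since 1.7π²/1.1² ≈ 13.866 > 11.8, all λₙ > 0.
The n=1 mode decays slowest → dominates as t → ∞.
Asymptotic: φ ~ c₁ sin(πx/1.1) e^{-λ₁t} with decay rate λ₁ ≈ 2.066.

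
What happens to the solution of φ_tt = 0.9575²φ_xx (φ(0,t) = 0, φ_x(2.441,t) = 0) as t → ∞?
φ oscillates (no decay). Energy is conserved; the solution oscillates indefinitely as standing waves.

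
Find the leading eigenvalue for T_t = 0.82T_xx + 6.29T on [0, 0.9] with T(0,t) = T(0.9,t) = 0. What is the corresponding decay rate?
Eigenvalues: λₙ = 0.82n²π²/0.9² - 6.29.
First three modes:
  n=1: λ₁ = 0.82π²/0.9² - 6.29 ≈ 3.701
  n=2: λ₂ = 3.28π²/0.9² - 6.29 ≈ 33.676
  n=3: λ₃ = 7.38π²/0.9² - 6.29 ≈ 83.633
Since 0.82π²/0.9² ≈ 9.991 > 6.29, all λₙ > 0.
The n=1 mode decays slowest → dominates as t → ∞.
Asymptotic: T ~ c₁ sin(πx/0.9) e^{-λ₁t} with decay rate λ₁ ≈ 3.701.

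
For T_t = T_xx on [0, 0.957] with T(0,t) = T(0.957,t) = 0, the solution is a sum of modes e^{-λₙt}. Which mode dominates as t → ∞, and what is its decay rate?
Eigenvalues: λₙ = n²π²/0.957².
First three modes:
  n=1: λ₁ = π²/0.957² ≈ 10.776
  n=2: λ₂ = 4π²/0.957² ≈ 43.106 (4× faster decay)
  n=3: λ₃ = 9π²/0.957² ≈ 96.988 (9× faster decay)
As t → ∞, higher modes decay exponentially faster. The n=1 mode dominates: T ~ c₁ sin(πx/0.957) e^{-λ₁t}.
Decay rate: λ₁ = π²/0.957² ≈ 10.776.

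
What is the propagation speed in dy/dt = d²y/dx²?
Infinite. The heat equation is parabolic, not hyperbolic, so disturbances propagate instantly.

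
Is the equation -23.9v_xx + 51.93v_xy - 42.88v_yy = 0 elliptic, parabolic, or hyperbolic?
Computing B² - 4AC with A = -23.9, B = 51.93, C = -42.88: discriminant = -1402.6031 (negative). Answer: elliptic.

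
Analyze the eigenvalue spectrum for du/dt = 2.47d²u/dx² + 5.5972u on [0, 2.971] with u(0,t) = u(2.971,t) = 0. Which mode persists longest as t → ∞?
Eigenvalues: λₙ = 2.47n²π²/2.971² - 5.5972.
First three modes:
  n=1: λ₁ = 2.47π²/2.971² - 5.5972 ≈ -2.835
  n=2: λ₂ = 9.88π²/2.971² - 5.5972 ≈ 5.45
  n=3: λ₃ = 22.23π²/2.971² - 5.5972 ≈ 19.259
Since 2.47π²/2.971² ≈ 2.762 < 5.5972, λ₁ < 0.
The n=1 mode grows fastest (−λₙ is largest for n=1) → dominates.
Asymptotic: u ~ c₁ sin(πx/2.971) e^{2.835t} (exponential growth at rate −λ₁ ≈ 2.835).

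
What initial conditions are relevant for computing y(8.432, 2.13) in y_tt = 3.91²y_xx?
Domain of dependence: [0.1037, 16.7603]. Signals travel at speed 3.91, so data within |x - 8.432| ≤ 3.91·2.13 = 8.3283 can reach the point.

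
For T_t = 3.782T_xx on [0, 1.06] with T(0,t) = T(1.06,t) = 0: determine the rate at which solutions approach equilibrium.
Eigenvalues: λₙ = 3.782n²π²/1.06².
First three modes:
  n=1: λ₁ = 3.782π²/1.06² ≈ 33.221
  n=2: λ₂ = 15.128π²/1.06² ≈ 132.883 (4× faster decay)
  n=3: λ₃ = 34.038π²/1.06² ≈ 298.987 (9× faster decay)
As t → ∞, higher modes decay exponentially faster. The n=1 mode dominates: T ~ c₁ sin(πx/1.06) e^{-λ₁t}.
Decay rate: λ₁ = 3.782π²/1.06² ≈ 33.221.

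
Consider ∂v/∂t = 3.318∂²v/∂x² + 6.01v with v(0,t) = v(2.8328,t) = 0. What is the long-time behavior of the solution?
As t → ∞, v grows unboundedly. Reaction dominates diffusion (r=6.01 > κπ²/L²≈4.08); solution grows exponentially.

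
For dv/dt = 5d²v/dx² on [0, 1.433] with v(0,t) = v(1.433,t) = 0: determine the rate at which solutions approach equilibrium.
Eigenvalues: λₙ = 5n²π²/1.433².
First three modes:
  n=1: λ₁ = 5π²/1.433² ≈ 24.031
  n=2: λ₂ = 20π²/1.433² ≈ 96.125 (4× faster decay)
  n=3: λ₃ = 45π²/1.433² ≈ 216.282 (9× faster decay)
As t → ∞, higher modes decay exponentially faster. The n=1 mode dominates: v ~ c₁ sin(πx/1.433) e^{-λ₁t}.
Decay rate: λ₁ = 5π²/1.433² ≈ 24.031.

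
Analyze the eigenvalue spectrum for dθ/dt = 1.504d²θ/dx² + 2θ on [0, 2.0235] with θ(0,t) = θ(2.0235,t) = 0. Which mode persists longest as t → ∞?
Eigenvalues: λₙ = 1.504n²π²/2.0235² - 2.
First three modes:
  n=1: λ₁ = 1.504π²/2.0235² - 2 ≈ 1.625
  n=2: λ₂ = 6.016π²/2.0235² - 2 ≈ 12.501
  n=3: λ₃ = 13.536π²/2.0235² - 2 ≈ 30.627
Since 1.504π²/2.0235² ≈ 3.625 > 2, all λₙ > 0.
The n=1 mode decays slowest → dominates as t → ∞.
Asymptotic: θ ~ c₁ sin(πx/2.0235) e^{-λ₁t} with decay rate λ₁ ≈ 1.625.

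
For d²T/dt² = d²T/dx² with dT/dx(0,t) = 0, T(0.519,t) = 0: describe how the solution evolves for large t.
T oscillates (no decay). Energy is conserved; the solution oscillates indefinitely as standing waves.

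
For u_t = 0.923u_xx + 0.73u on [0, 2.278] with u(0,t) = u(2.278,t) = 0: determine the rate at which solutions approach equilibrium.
Eigenvalues: λₙ = 0.923n²π²/2.278² - 0.73.
First three modes:
  n=1: λ₁ = 0.923π²/2.278² - 0.73 ≈ 1.025
  n=2: λ₂ = 3.692π²/2.278² - 0.73 ≈ 6.292
  n=3: λ₃ = 8.307π²/2.278² - 0.73 ≈ 15.069
Since 0.923π²/2.278² ≈ 1.755 > 0.73, all λₙ > 0.
The n=1 mode decays slowest → dominates as t → ∞.
Asymptotic: u ~ c₁ sin(πx/2.278) e^{-λ₁t} with decay rate λ₁ ≈ 1.025.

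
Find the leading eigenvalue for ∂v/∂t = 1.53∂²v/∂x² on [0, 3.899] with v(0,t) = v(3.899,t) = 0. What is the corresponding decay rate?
Eigenvalues: λₙ = 1.53n²π²/3.899².
First three modes:
  n=1: λ₁ = 1.53π²/3.899² ≈ 0.993
  n=2: λ₂ = 6.12π²/3.899² ≈ 3.973 (4× faster decay)
  n=3: λ₃ = 13.77π²/3.899² ≈ 8.94 (9× faster decay)
As t → ∞, higher modes decay exponentially faster. The n=1 mode dominates: v ~ c₁ sin(πx/3.899) e^{-λ₁t}.
Decay rate: λ₁ = 1.53π²/3.899² ≈ 0.993.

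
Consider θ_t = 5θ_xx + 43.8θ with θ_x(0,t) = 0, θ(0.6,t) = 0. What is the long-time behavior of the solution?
As t → ∞, θ grows unboundedly. Reaction dominates diffusion (r=43.8 > κπ²/(4L²)≈34.27); solution grows exponentially.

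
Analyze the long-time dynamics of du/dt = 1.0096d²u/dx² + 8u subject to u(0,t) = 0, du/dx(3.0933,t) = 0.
Long-time behavior: u grows unboundedly. Reaction dominates diffusion (r=8 > κπ²/(4L²)≈0.26); solution grows exponentially.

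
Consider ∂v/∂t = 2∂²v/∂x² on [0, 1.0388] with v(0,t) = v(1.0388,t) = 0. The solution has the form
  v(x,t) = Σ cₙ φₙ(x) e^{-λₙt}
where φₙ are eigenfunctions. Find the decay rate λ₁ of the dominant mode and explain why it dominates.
Eigenvalues: λₙ = 2n²π²/1.0388².
First three modes:
  n=1: λ₁ = 2π²/1.0388² ≈ 18.292
  n=2: λ₂ = 8π²/1.0388² ≈ 73.169 (4× faster decay)
  n=3: λ₃ = 18π²/1.0388² ≈ 164.63 (9× faster decay)
As t → ∞, higher modes decay exponentially faster. The n=1 mode dominates: v ~ c₁ sin(πx/1.0388) e^{-λ₁t}.
Decay rate: λ₁ = 2π²/1.0388² ≈ 18.292.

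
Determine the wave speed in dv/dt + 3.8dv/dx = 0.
Speed = 3.8. Information travels along x - 3.8t = const (rightward).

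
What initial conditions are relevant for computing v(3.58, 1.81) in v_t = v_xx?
The entire real line. The heat equation has infinite propagation speed: any initial disturbance instantly affects all points (though exponentially small far away).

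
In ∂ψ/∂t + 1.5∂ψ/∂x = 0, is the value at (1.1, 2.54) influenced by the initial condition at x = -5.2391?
No. Only data at x = -2.71 affects (1.1, 2.54). Advection has one-way propagation along characteristics.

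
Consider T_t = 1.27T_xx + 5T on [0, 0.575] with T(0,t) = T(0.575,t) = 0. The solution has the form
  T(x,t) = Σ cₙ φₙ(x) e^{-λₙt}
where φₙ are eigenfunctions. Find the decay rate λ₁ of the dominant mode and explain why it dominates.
Eigenvalues: λₙ = 1.27n²π²/0.575² - 5.
First three modes:
  n=1: λ₁ = 1.27π²/0.575² - 5 ≈ 32.911
  n=2: λ₂ = 5.08π²/0.575² - 5 ≈ 146.645
  n=3: λ₃ = 11.43π²/0.575² - 5 ≈ 336.201
Since 1.27π²/0.575² ≈ 37.911 > 5, all λₙ > 0.
The n=1 mode decays slowest → dominates as t → ∞.
Asymptotic: T ~ c₁ sin(πx/0.575) e^{-λ₁t} with decay rate λ₁ ≈ 32.911.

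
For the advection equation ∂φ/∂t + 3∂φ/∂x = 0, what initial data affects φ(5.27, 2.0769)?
A single point: x = -0.9607. The characteristic through (5.27, 2.0769) is x - 3t = const, so x = 5.27 - 3·2.0769 = -0.9607.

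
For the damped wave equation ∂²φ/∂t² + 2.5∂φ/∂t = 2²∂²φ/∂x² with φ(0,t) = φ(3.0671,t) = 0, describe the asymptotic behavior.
φ → 0. Damping (γ=2.5) dissipates energy; oscillations decay exponentially.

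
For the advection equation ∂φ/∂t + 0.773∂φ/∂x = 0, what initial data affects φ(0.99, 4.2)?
A single point: x = -2.2566. The characteristic through (0.99, 4.2) is x - 0.773t = const, so x = 0.99 - 0.773·4.2 = -2.2566.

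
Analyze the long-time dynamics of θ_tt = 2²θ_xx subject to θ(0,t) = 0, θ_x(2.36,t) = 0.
Long-time behavior: θ oscillates (no decay). Energy is conserved; the solution oscillates indefinitely as standing waves.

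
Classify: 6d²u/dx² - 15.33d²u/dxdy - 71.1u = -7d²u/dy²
Rewriting in standard form: 6d²u/dx² - 15.33d²u/dxdy + 7d²u/dy² - 71.1u = 0. Hyperbolic (discriminant = 67.0089).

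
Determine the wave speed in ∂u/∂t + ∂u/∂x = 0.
Speed = 1. Information travels along x - 1t = const (rightward).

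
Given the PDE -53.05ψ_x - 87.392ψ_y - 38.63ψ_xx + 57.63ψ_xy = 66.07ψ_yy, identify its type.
Rewriting in standard form: -38.63ψ_xx + 57.63ψ_xy - 66.07ψ_yy - 53.05ψ_x - 87.392ψ_y = 0. The second-order coefficients are A = -38.63, B = 57.63, C = -66.07. Since B² - 4AC = -6887.9195 < 0, this is an elliptic PDE.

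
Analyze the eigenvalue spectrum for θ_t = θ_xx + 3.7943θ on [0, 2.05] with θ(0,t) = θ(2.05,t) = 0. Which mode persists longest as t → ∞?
Eigenvalues: λₙ = n²π²/2.05² - 3.7943.
First three modes:
  n=1: λ₁ = π²/2.05² - 3.7943 ≈ -1.446
  n=2: λ₂ = 4π²/2.05² - 3.7943 ≈ 5.6
  n=3: λ₃ = 9π²/2.05² - 3.7943 ≈ 17.342
Since π²/2.05² ≈ 2.349 < 3.7943, λ₁ < 0.
The n=1 mode grows fastest (−λₙ is largest for n=1) → dominates.
Asymptotic: θ ~ c₁ sin(πx/2.05) e^{1.446t} (exponential growth at rate −λ₁ ≈ 1.446).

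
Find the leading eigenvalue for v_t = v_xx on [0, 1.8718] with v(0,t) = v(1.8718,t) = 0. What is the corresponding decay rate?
Eigenvalues: λₙ = n²π²/1.8718².
First three modes:
  n=1: λ₁ = π²/1.8718² ≈ 2.817
  n=2: λ₂ = 4π²/1.8718² ≈ 11.268 (4× faster decay)
  n=3: λ₃ = 9π²/1.8718² ≈ 25.353 (9× faster decay)
As t → ∞, higher modes decay exponentially faster. The n=1 mode dominates: v ~ c₁ sin(πx/1.8718) e^{-λ₁t}.
Decay rate: λ₁ = π²/1.8718² ≈ 2.817.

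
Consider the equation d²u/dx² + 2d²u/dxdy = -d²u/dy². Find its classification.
Rewriting in standard form: d²u/dx² + 2d²u/dxdy + d²u/dy² = 0. Parabolic. (A = 1, B = 2, C = 1 gives B² - 4AC = 0.)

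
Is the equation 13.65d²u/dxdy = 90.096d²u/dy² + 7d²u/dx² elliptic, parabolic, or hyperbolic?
Rewriting in standard form: -7d²u/dx² + 13.65d²u/dxdy - 90.096d²u/dy² = 0. Computing B² - 4AC with A = -7, B = 13.65, C = -90.096: discriminant = -2336.3655 (negative). Answer: elliptic.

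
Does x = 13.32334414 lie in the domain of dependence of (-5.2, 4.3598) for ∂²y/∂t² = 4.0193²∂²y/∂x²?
No. The domain of dependence is [-22.72334414, 12.32334414], and 13.32334414 is outside this interval.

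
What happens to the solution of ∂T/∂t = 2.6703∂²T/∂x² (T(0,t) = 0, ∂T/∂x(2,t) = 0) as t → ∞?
T → 0. Heat escapes through the Dirichlet boundary.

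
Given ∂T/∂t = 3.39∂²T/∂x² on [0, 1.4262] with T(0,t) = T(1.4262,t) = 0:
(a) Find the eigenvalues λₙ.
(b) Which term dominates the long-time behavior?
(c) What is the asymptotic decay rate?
Eigenvalues: λₙ = 3.39n²π²/1.4262².
First three modes:
  n=1: λ₁ = 3.39π²/1.4262² ≈ 16.449
  n=2: λ₂ = 13.56π²/1.4262² ≈ 65.796 (4× faster decay)
  n=3: λ₃ = 30.51π²/1.4262² ≈ 148.041 (9× faster decay)
As t → ∞, higher modes decay exponentially faster. The n=1 mode dominates: T ~ c₁ sin(πx/1.4262) e^{-λ₁t}.
Decay rate: λ₁ = 3.39π²/1.4262² ≈ 16.449.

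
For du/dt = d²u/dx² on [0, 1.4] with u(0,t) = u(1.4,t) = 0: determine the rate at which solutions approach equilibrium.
Eigenvalues: λₙ = n²π²/1.4².
First three modes:
  n=1: λ₁ = π²/1.4² ≈ 5.036
  n=2: λ₂ = 4π²/1.4² ≈ 20.142 (4× faster decay)
  n=3: λ₃ = 9π²/1.4² ≈ 45.32 (9× faster decay)
As t → ∞, higher modes decay exponentially faster. The n=1 mode dominates: u ~ c₁ sin(πx/1.4) e^{-λ₁t}.
Decay rate: λ₁ = π²/1.4² ≈ 5.036.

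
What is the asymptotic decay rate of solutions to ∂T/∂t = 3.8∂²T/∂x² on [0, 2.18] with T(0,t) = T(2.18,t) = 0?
Eigenvalues: λₙ = 3.8n²π²/2.18².
First three modes:
  n=1: λ₁ = 3.8π²/2.18² ≈ 7.892
  n=2: λ₂ = 15.2π²/2.18² ≈ 31.567 (4× faster decay)
  n=3: λ₃ = 34.2π²/2.18² ≈ 71.025 (9× faster decay)
As t → ∞, higher modes decay exponentially faster. The n=1 mode dominates: T ~ c₁ sin(πx/2.18) e^{-λ₁t}.
Decay rate: λ₁ = 3.8π²/2.18² ≈ 7.892.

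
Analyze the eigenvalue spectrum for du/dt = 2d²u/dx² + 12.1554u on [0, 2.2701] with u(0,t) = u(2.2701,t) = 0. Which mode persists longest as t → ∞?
Eigenvalues: λₙ = 2n²π²/2.2701² - 12.1554.
First three modes:
  n=1: λ₁ = 2π²/2.2701² - 12.1554 ≈ -8.325
  n=2: λ₂ = 8π²/2.2701² - 12.1554 ≈ 3.166
  n=3: λ₃ = 18π²/2.2701² - 12.1554 ≈ 22.318
Since 2π²/2.2701² ≈ 3.83 < 12.1554, λ₁ < 0.
The n=1 mode grows fastest (−λₙ is largest for n=1) → dominates.
Asymptotic: u ~ c₁ sin(πx/2.2701) e^{8.325t} (exponential growth at rate −λ₁ ≈ 8.325).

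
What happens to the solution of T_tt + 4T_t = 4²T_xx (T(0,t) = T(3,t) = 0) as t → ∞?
T → 0. Damping (γ=4) dissipates energy; oscillations decay exponentially.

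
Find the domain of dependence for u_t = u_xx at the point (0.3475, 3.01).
The entire real line. The heat equation has infinite propagation speed: any initial disturbance instantly affects all points (though exponentially small far away).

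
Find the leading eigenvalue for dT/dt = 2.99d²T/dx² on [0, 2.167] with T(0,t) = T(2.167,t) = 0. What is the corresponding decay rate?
Eigenvalues: λₙ = 2.99n²π²/2.167².
First three modes:
  n=1: λ₁ = 2.99π²/2.167² ≈ 6.284
  n=2: λ₂ = 11.96π²/2.167² ≈ 25.137 (4× faster decay)
  n=3: λ₃ = 26.91π²/2.167² ≈ 56.558 (9× faster decay)
As t → ∞, higher modes decay exponentially faster. The n=1 mode dominates: T ~ c₁ sin(πx/2.167) e^{-λ₁t}.
Decay rate: λ₁ = 2.99π²/2.167² ≈ 6.284.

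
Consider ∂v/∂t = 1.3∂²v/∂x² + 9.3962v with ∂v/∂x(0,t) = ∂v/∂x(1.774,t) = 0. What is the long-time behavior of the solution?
As t → ∞, v grows unboundedly. With Neumann BCs the constant mode has diffusion eigenvalue 0, so any r > 0 makes it grow like e^(9.3962t); solution grows exponentially.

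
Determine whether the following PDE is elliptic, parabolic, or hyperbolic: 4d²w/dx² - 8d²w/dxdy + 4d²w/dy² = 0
Coefficients: A = 4, B = -8, C = 4. B² - 4AC = 0, which is zero, so the equation is parabolic.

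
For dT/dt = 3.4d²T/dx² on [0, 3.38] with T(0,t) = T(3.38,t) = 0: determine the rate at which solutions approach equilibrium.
Eigenvalues: λₙ = 3.4n²π²/3.38².
First three modes:
  n=1: λ₁ = 3.4π²/3.38² ≈ 2.937
  n=2: λ₂ = 13.6π²/3.38² ≈ 11.749 (4× faster decay)
  n=3: λ₃ = 30.6π²/3.38² ≈ 26.436 (9× faster decay)
As t → ∞, higher modes decay exponentially faster. The n=1 mode dominates: T ~ c₁ sin(πx/3.38) e^{-λ₁t}.
Decay rate: λ₁ = 3.4π²/3.38² ≈ 2.937.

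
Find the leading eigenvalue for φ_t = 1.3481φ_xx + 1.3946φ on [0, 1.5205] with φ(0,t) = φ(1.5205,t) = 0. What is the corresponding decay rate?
Eigenvalues: λₙ = 1.3481n²π²/1.5205² - 1.3946.
First three modes:
  n=1: λ₁ = 1.3481π²/1.5205² - 1.3946 ≈ 4.36
  n=2: λ₂ = 5.3924π²/1.5205² - 1.3946 ≈ 21.626
  n=3: λ₃ = 12.1329π²/1.5205² - 1.3946 ≈ 50.401
Since 1.3481π²/1.5205² ≈ 5.755 > 1.3946, all λₙ > 0.
The n=1 mode decays slowest → dominates as t → ∞.
Asymptotic: φ ~ c₁ sin(πx/1.5205) e^{-λ₁t} with decay rate λ₁ ≈ 4.36.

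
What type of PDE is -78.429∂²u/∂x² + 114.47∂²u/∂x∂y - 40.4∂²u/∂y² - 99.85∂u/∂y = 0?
With A = -78.429, B = 114.47, C = -40.4, the discriminant is 429.2545. This is a hyperbolic PDE.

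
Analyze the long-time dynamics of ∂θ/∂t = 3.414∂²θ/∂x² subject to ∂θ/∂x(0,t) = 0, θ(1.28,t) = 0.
Long-time behavior: θ → 0. Heat escapes through the Dirichlet boundary.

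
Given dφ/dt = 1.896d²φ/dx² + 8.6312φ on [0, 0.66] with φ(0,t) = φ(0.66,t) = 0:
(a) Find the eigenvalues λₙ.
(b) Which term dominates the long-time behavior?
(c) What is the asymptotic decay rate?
Eigenvalues: λₙ = 1.896n²π²/0.66² - 8.6312.
First three modes:
  n=1: λ₁ = 1.896π²/0.66² - 8.6312 ≈ 34.327
  n=2: λ₂ = 7.584π²/0.66² - 8.6312 ≈ 163.203
  n=3: λ₃ = 17.064π²/0.66² - 8.6312 ≈ 377.996
Since 1.896π²/0.66² ≈ 42.959 > 8.6312, all λₙ > 0.
The n=1 mode decays slowest → dominates as t → ∞.
Asymptotic: φ ~ c₁ sin(πx/0.66) e^{-λ₁t} with decay rate λ₁ ≈ 34.327.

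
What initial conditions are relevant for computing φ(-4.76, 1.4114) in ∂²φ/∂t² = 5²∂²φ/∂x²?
Domain of dependence: [-11.817, 2.297]. Signals travel at speed 5, so data within |x - -4.76| ≤ 5·1.4114 = 7.057 can reach the point.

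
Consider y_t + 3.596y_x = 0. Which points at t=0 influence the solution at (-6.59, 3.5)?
A single point: x = -19.176. The characteristic through (-6.59, 3.5) is x - 3.596t = const, so x = -6.59 - 3.596·3.5 = -19.176.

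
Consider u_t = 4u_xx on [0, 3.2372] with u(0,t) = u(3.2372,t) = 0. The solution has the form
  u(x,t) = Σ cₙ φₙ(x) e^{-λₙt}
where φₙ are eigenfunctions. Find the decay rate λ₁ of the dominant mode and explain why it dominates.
Eigenvalues: λₙ = 4n²π²/3.2372².
First three modes:
  n=1: λ₁ = 4π²/3.2372² ≈ 3.767
  n=2: λ₂ = 16π²/3.2372² ≈ 15.069 (4× faster decay)
  n=3: λ₃ = 36π²/3.2372² ≈ 33.905 (9× faster decay)
As t → ∞, higher modes decay exponentially faster. The n=1 mode dominates: u ~ c₁ sin(πx/3.2372) e^{-λ₁t}.
Decay rate: λ₁ = 4π²/3.2372² ≈ 3.767.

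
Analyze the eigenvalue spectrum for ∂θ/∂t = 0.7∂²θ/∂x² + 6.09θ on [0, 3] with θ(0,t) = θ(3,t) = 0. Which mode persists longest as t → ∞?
Eigenvalues: λₙ = 0.7n²π²/3² - 6.09.
First three modes:
  n=1: λ₁ = 0.7π²/3² - 6.09 ≈ -5.322
  n=2: λ₂ = 2.8π²/3² - 6.09 ≈ -3.019
  n=3: λ₃ = 6.3π²/3² - 6.09 ≈ 0.819
Since 0.7π²/3² ≈ 0.768 < 6.09, λ₁ < 0.
The n=1 mode grows fastest (−λₙ is largest for n=1) → dominates.
Asymptotic: θ ~ c₁ sin(πx/3) e^{5.322t} (exponential growth at rate −λ₁ ≈ 5.322).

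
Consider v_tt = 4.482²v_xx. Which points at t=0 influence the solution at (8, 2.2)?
Domain of dependence: [-1.8604, 17.8604]. Signals travel at speed 4.482, so data within |x - 8| ≤ 4.482·2.2 = 9.8604 can reach the point.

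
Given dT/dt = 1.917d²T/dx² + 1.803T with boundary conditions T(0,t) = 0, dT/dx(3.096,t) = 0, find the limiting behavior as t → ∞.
T grows unboundedly. Reaction dominates diffusion (r=1.803 > κπ²/(4L²)≈0.49); solution grows exponentially.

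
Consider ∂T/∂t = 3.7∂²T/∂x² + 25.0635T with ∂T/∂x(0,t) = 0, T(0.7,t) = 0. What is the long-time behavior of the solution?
As t → ∞, T grows unboundedly. Reaction dominates diffusion (r=25.0635 > κπ²/(4L²)≈18.63); solution grows exponentially.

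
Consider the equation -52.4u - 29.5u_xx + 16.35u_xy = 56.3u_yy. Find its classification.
Rewriting in standard form: -29.5u_xx + 16.35u_xy - 56.3u_yy - 52.4u = 0. Elliptic. (A = -29.5, B = 16.35, C = -56.3 gives B² - 4AC = -6376.0775.)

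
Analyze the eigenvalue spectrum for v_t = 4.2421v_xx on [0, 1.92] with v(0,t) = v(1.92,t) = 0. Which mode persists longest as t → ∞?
Eigenvalues: λₙ = 4.2421n²π²/1.92².
First three modes:
  n=1: λ₁ = 4.2421π²/1.92² ≈ 11.357
  n=2: λ₂ = 16.9684π²/1.92² ≈ 45.43 (4× faster decay)
  n=3: λ₃ = 38.1789π²/1.92² ≈ 102.216 (9× faster decay)
As t → ∞, higher modes decay exponentially faster. The n=1 mode dominates: v ~ c₁ sin(πx/1.92) e^{-λ₁t}.
Decay rate: λ₁ = 4.2421π²/1.92² ≈ 11.357.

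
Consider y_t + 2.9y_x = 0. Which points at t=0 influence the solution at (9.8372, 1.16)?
A single point: x = 6.4732. The characteristic through (9.8372, 1.16) is x - 2.9t = const, so x = 9.8372 - 2.9·1.16 = 6.4732.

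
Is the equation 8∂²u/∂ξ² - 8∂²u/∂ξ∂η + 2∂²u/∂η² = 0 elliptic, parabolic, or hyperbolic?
Computing B² - 4AC with A = 8, B = -8, C = 2: discriminant = 0 (zero). Answer: parabolic.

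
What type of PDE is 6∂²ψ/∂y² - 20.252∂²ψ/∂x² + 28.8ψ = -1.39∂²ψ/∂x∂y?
Rewriting in standard form: -20.252∂²ψ/∂x² + 1.39∂²ψ/∂x∂y + 6∂²ψ/∂y² + 28.8ψ = 0. With A = -20.252, B = 1.39, C = 6, the discriminant is 487.9801. This is a hyperbolic PDE.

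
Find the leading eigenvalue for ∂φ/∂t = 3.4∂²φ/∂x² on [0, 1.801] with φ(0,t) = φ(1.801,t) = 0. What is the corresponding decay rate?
Eigenvalues: λₙ = 3.4n²π²/1.801².
First three modes:
  n=1: λ₁ = 3.4π²/1.801² ≈ 10.345
  n=2: λ₂ = 13.6π²/1.801² ≈ 41.382 (4× faster decay)
  n=3: λ₃ = 30.6π²/1.801² ≈ 93.109 (9× faster decay)
As t → ∞, higher modes decay exponentially faster. The n=1 mode dominates: φ ~ c₁ sin(πx/1.801) e^{-λ₁t}.
Decay rate: λ₁ = 3.4π²/1.801² ≈ 10.345.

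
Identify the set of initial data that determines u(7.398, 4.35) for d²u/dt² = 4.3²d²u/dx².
Domain of dependence: [-11.307, 26.103]. Signals travel at speed 4.3, so data within |x - 7.398| ≤ 4.3·4.35 = 18.705 can reach the point.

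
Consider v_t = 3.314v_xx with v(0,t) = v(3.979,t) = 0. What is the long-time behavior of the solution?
As t → ∞, v → 0. Heat diffuses out through both boundaries.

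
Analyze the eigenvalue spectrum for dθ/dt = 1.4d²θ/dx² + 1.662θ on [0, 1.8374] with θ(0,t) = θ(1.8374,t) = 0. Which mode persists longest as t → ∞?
Eigenvalues: λₙ = 1.4n²π²/1.8374² - 1.662.
First three modes:
  n=1: λ₁ = 1.4π²/1.8374² - 1.662 ≈ 2.431
  n=2: λ₂ = 5.6π²/1.8374² - 1.662 ≈ 14.709
  n=3: λ₃ = 12.6π²/1.8374² - 1.662 ≈ 35.173
Since 1.4π²/1.8374² ≈ 4.093 > 1.662, all λₙ > 0.
The n=1 mode decays slowest → dominates as t → ∞.
Asymptotic: θ ~ c₁ sin(πx/1.8374) e^{-λ₁t} with decay rate λ₁ ≈ 2.431.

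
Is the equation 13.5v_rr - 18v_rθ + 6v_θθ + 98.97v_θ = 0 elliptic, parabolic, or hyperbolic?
Computing B² - 4AC with A = 13.5, B = -18, C = 6: discriminant = 0 (zero). Answer: parabolic.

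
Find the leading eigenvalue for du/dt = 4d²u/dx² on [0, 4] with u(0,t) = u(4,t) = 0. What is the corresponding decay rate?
Eigenvalues: λₙ = 4n²π²/4².
First three modes:
  n=1: λ₁ = 4π²/4² ≈ 2.467
  n=2: λ₂ = 16π²/4² ≈ 9.87 (4× faster decay)
  n=3: λ₃ = 36π²/4² ≈ 22.207 (9× faster decay)
As t → ∞, higher modes decay exponentially faster. The n=1 mode dominates: u ~ c₁ sin(πx/4) e^{-λ₁t}.
Decay rate: λ₁ = 4π²/4² ≈ 2.467.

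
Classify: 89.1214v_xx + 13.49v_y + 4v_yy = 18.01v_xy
Rewriting in standard form: 89.1214v_xx - 18.01v_xy + 4v_yy + 13.49v_y = 0. Elliptic (discriminant = -1101.5823).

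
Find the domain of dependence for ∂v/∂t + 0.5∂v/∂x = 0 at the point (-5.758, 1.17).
A single point: x = -6.343. The characteristic through (-5.758, 1.17) is x - 0.5t = const, so x = -5.758 - 0.5·1.17 = -6.343.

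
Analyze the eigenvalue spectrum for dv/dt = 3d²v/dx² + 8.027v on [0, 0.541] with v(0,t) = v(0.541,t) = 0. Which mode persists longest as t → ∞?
Eigenvalues: λₙ = 3n²π²/0.541² - 8.027.
First three modes:
  n=1: λ₁ = 3π²/0.541² - 8.027 ≈ 93.137
  n=2: λ₂ = 12π²/0.541² - 8.027 ≈ 396.629
  n=3: λ₃ = 27π²/0.541² - 8.027 ≈ 902.45
Since 3π²/0.541² ≈ 101.164 > 8.027, all λₙ > 0.
The n=1 mode decays slowest → dominates as t → ∞.
Asymptotic: v ~ c₁ sin(πx/0.541) e^{-λ₁t} with decay rate λ₁ ≈ 93.137.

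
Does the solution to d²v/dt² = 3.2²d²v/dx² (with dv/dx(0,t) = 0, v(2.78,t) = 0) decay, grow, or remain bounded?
v oscillates (no decay). Energy is conserved; the solution oscillates indefinitely as standing waves.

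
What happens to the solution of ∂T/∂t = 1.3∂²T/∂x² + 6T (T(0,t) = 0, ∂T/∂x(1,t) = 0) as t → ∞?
T grows unboundedly. Reaction dominates diffusion (r=6 > κπ²/(4L²)≈3.21); solution grows exponentially.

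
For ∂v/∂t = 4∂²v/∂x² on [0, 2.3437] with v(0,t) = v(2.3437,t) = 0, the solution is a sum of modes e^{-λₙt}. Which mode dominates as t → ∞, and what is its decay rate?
Eigenvalues: λₙ = 4n²π²/2.3437².
First three modes:
  n=1: λ₁ = 4π²/2.3437² ≈ 7.187
  n=2: λ₂ = 16π²/2.3437² ≈ 28.749 (4× faster decay)
  n=3: λ₃ = 36π²/2.3437² ≈ 64.684 (9× faster decay)
As t → ∞, higher modes decay exponentially faster. The n=1 mode dominates: v ~ c₁ sin(πx/2.3437) e^{-λ₁t}.
Decay rate: λ₁ = 4π²/2.3437² ≈ 7.187.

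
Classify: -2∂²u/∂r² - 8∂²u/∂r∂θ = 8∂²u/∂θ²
Rewriting in standard form: -2∂²u/∂r² - 8∂²u/∂r∂θ - 8∂²u/∂θ² = 0. Parabolic (discriminant = 0).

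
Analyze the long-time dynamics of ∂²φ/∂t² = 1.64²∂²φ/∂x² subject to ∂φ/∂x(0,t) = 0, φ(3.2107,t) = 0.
Long-time behavior: φ oscillates (no decay). Energy is conserved; the solution oscillates indefinitely as standing waves.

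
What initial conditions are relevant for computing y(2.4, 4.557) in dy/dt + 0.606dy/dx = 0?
A single point: x = -0.361542. The characteristic through (2.4, 4.557) is x - 0.606t = const, so x = 2.4 - 0.606·4.557 = -0.361542.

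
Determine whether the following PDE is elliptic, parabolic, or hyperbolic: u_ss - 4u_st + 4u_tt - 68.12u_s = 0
Coefficients: A = 1, B = -4, C = 4. B² - 4AC = 0, which is zero, so the equation is parabolic.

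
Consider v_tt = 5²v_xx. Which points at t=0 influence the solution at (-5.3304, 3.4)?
Domain of dependence: [-22.3304, 11.6696]. Signals travel at speed 5, so data within |x - -5.3304| ≤ 5·3.4 = 17 can reach the point.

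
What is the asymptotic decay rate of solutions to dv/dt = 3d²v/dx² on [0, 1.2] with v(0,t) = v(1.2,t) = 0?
Eigenvalues: λₙ = 3n²π²/1.2².
First three modes:
  n=1: λ₁ = 3π²/1.2² ≈ 20.562
  n=2: λ₂ = 12π²/1.2² ≈ 82.247 (4× faster decay)
  n=3: λ₃ = 27π²/1.2² ≈ 185.055 (9× faster decay)
As t → ∞, higher modes decay exponentially faster. The n=1 mode dominates: v ~ c₁ sin(πx/1.2) e^{-λ₁t}.
Decay rate: λ₁ = 3π²/1.2² ≈ 20.562.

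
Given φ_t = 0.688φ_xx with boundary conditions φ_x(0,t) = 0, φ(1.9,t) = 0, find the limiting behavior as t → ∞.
φ → 0. Heat escapes through the Dirichlet boundary.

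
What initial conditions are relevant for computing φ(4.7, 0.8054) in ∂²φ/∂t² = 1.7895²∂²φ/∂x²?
Domain of dependence: [3.2587367, 6.1412633]. Signals travel at speed 1.7895, so data within |x - 4.7| ≤ 1.7895·0.8054 = 1.4412633 can reach the point.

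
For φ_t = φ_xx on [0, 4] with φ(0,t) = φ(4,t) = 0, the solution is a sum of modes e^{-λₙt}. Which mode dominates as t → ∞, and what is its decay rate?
Eigenvalues: λₙ = n²π²/4².
First three modes:
  n=1: λ₁ = π²/4² ≈ 0.617
  n=2: λ₂ = 4π²/4² ≈ 2.467 (4× faster decay)
  n=3: λ₃ = 9π²/4² ≈ 5.552 (9× faster decay)
As t → ∞, higher modes decay exponentially faster. The n=1 mode dominates: φ ~ c₁ sin(πx/4) e^{-λ₁t}.
Decay rate: λ₁ = π²/4² ≈ 0.617.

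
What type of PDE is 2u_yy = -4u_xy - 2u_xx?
Rewriting in standard form: 2u_xx + 4u_xy + 2u_yy = 0. With A = 2, B = 4, C = 2, the discriminant is 0. This is a parabolic PDE.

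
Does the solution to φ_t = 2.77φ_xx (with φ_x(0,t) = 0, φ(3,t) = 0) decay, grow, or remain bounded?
φ → 0. Heat escapes through the Dirichlet boundary.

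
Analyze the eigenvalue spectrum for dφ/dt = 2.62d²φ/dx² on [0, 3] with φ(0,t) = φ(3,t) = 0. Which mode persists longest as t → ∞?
Eigenvalues: λₙ = 2.62n²π²/3².
First three modes:
  n=1: λ₁ = 2.62π²/3² ≈ 2.873
  n=2: λ₂ = 10.48π²/3² ≈ 11.493 (4× faster decay)
  n=3: λ₃ = 23.58π²/3² ≈ 25.858 (9× faster decay)
As t → ∞, higher modes decay exponentially faster. The n=1 mode dominates: φ ~ c₁ sin(πx/3) e^{-λ₁t}.
Decay rate: λ₁ = 2.62π²/3² ≈ 2.873.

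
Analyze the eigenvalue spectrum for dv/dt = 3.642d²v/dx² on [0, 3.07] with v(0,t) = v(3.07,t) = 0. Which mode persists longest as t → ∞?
Eigenvalues: λₙ = 3.642n²π²/3.07².
First three modes:
  n=1: λ₁ = 3.642π²/3.07² ≈ 3.814
  n=2: λ₂ = 14.568π²/3.07² ≈ 15.255 (4× faster decay)
  n=3: λ₃ = 32.778π²/3.07² ≈ 34.325 (9× faster decay)
As t → ∞, higher modes decay exponentially faster. The n=1 mode dominates: v ~ c₁ sin(πx/3.07) e^{-λ₁t}.
Decay rate: λ₁ = 3.642π²/3.07² ≈ 3.814.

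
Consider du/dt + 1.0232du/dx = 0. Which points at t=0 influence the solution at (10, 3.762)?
A single point: x = 6.1507216. The characteristic through (10, 3.762) is x - 1.0232t = const, so x = 10 - 1.0232·3.762 = 6.1507216.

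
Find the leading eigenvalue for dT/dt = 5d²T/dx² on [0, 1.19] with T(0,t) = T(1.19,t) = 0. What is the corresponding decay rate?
Eigenvalues: λₙ = 5n²π²/1.19².
First three modes:
  n=1: λ₁ = 5π²/1.19² ≈ 34.848
  n=2: λ₂ = 20π²/1.19² ≈ 139.391 (4× faster decay)
  n=3: λ₃ = 45π²/1.19² ≈ 313.631 (9× faster decay)
As t → ∞, higher modes decay exponentially faster. The n=1 mode dominates: T ~ c₁ sin(πx/1.19) e^{-λ₁t}.
Decay rate: λ₁ = 5π²/1.19² ≈ 34.848.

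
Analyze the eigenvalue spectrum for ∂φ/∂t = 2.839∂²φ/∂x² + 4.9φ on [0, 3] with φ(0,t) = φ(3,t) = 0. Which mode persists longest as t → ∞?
Eigenvalues: λₙ = 2.839n²π²/3² - 4.9.
First three modes:
  n=1: λ₁ = 2.839π²/3² - 4.9 ≈ -1.787
  n=2: λ₂ = 11.356π²/3² - 4.9 ≈ 7.553
  n=3: λ₃ = 25.551π²/3² - 4.9 ≈ 23.12
Since 2.839π²/3² ≈ 3.113 < 4.9, λ₁ < 0.
The n=1 mode grows fastest (−λₙ is largest for n=1) → dominates.
Asymptotic: φ ~ c₁ sin(πx/3) e^{1.787t} (exponential growth at rate −λ₁ ≈ 1.787).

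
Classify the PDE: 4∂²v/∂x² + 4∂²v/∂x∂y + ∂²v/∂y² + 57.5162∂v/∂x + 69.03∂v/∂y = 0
A = 4, B = 4, C = 1. Discriminant B² - 4AC = 0. Since 0 = 0, parabolic.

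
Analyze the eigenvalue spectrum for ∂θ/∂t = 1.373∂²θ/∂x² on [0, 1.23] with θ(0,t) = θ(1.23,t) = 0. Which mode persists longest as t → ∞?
Eigenvalues: λₙ = 1.373n²π²/1.23².
First three modes:
  n=1: λ₁ = 1.373π²/1.23² ≈ 8.957
  n=2: λ₂ = 5.492π²/1.23² ≈ 35.828 (4× faster decay)
  n=3: λ₃ = 12.357π²/1.23² ≈ 80.613 (9× faster decay)
As t → ∞, higher modes decay exponentially faster. The n=1 mode dominates: θ ~ c₁ sin(πx/1.23) e^{-λ₁t}.
Decay rate: λ₁ = 1.373π²/1.23² ≈ 8.957.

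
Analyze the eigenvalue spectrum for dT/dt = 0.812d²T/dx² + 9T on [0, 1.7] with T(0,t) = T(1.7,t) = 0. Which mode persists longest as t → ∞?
Eigenvalues: λₙ = 0.812n²π²/1.7² - 9.
First three modes:
  n=1: λ₁ = 0.812π²/1.7² - 9 ≈ -6.227
  n=2: λ₂ = 3.248π²/1.7² - 9 ≈ 2.092
  n=3: λ₃ = 7.308π²/1.7² - 9 ≈ 15.957
Since 0.812π²/1.7² ≈ 2.773 < 9, λ₁ < 0.
The n=1 mode grows fastest (−λₙ is largest for n=1) → dominates.
Asymptotic: T ~ c₁ sin(πx/1.7) e^{6.227t} (exponential growth at rate −λ₁ ≈ 6.227).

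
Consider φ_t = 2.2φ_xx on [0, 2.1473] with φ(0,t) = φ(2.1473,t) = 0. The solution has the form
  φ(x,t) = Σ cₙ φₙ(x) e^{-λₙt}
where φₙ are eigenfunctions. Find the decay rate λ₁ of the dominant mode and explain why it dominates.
Eigenvalues: λₙ = 2.2n²π²/2.1473².
First three modes:
  n=1: λ₁ = 2.2π²/2.1473² ≈ 4.709
  n=2: λ₂ = 8.8π²/2.1473² ≈ 18.836 (4× faster decay)
  n=3: λ₃ = 19.8π²/2.1473² ≈ 42.382 (9× faster decay)
As t → ∞, higher modes decay exponentially faster. The n=1 mode dominates: φ ~ c₁ sin(πx/2.1473) e^{-λ₁t}.
Decay rate: λ₁ = 2.2π²/2.1473² ≈ 4.709.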